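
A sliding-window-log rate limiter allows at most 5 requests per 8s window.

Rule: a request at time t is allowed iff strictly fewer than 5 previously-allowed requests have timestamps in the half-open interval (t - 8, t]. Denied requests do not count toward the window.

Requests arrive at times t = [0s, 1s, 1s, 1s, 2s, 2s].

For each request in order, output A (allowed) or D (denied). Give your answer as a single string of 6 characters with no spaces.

Answer: AAAAAD

Derivation:
Tracking allowed requests in the window:
  req#1 t=0s: ALLOW
  req#2 t=1s: ALLOW
  req#3 t=1s: ALLOW
  req#4 t=1s: ALLOW
  req#5 t=2s: ALLOW
  req#6 t=2s: DENY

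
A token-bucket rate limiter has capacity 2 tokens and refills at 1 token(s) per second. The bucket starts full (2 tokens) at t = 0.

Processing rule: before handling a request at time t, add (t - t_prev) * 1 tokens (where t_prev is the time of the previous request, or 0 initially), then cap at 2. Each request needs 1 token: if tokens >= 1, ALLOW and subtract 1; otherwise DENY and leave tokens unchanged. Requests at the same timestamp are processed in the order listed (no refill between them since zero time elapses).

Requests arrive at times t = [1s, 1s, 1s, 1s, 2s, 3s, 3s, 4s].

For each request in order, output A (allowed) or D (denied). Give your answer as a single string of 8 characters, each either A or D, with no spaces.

Answer: AADDAADA

Derivation:
Simulating step by step:
  req#1 t=1s: ALLOW
  req#2 t=1s: ALLOW
  req#3 t=1s: DENY
  req#4 t=1s: DENY
  req#5 t=2s: ALLOW
  req#6 t=3s: ALLOW
  req#7 t=3s: DENY
  req#8 t=4s: ALLOW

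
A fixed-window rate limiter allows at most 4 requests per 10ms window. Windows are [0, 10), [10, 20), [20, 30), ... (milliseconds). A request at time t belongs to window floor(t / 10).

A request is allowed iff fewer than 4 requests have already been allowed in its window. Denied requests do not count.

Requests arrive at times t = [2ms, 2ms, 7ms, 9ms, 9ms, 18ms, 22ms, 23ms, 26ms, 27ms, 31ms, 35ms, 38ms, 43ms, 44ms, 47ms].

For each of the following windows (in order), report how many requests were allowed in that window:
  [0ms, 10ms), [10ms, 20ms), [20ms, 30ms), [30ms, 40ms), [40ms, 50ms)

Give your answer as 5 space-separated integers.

Answer: 4 1 4 3 3

Derivation:
Processing requests:
  req#1 t=2ms (window 0): ALLOW
  req#2 t=2ms (window 0): ALLOW
  req#3 t=7ms (window 0): ALLOW
  req#4 t=9ms (window 0): ALLOW
  req#5 t=9ms (window 0): DENY
  req#6 t=18ms (window 1): ALLOW
  req#7 t=22ms (window 2): ALLOW
  req#8 t=23ms (window 2): ALLOW
  req#9 t=26ms (window 2): ALLOW
  req#10 t=27ms (window 2): ALLOW
  req#11 t=31ms (window 3): ALLOW
  req#12 t=35ms (window 3): ALLOW
  req#13 t=38ms (window 3): ALLOW
  req#14 t=43ms (window 4): ALLOW
  req#15 t=44ms (window 4): ALLOW
  req#16 t=47ms (window 4): ALLOW

Allowed counts by window: 4 1 4 3 3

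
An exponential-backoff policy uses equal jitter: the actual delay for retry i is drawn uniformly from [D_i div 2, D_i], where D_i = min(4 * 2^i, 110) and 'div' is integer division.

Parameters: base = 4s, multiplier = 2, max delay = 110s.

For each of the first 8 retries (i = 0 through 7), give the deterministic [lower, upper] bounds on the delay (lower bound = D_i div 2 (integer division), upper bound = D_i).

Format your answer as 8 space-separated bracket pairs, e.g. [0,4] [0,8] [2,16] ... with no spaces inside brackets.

Answer: [2,4] [4,8] [8,16] [16,32] [32,64] [55,110] [55,110] [55,110]

Derivation:
Computing bounds per retry:
  i=0: D_i=min(4*2^0,110)=4, bounds=[2,4]
  i=1: D_i=min(4*2^1,110)=8, bounds=[4,8]
  i=2: D_i=min(4*2^2,110)=16, bounds=[8,16]
  i=3: D_i=min(4*2^3,110)=32, bounds=[16,32]
  i=4: D_i=min(4*2^4,110)=64, bounds=[32,64]
  i=5: D_i=min(4*2^5,110)=110, bounds=[55,110]
  i=6: D_i=min(4*2^6,110)=110, bounds=[55,110]
  i=7: D_i=min(4*2^7,110)=110, bounds=[55,110]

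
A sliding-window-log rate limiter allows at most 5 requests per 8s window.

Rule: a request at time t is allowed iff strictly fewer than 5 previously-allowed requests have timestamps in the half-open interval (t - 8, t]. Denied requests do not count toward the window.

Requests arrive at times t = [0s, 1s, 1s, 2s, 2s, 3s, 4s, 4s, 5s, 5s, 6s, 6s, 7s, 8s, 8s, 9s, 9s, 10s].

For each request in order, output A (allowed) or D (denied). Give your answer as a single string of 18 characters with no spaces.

Answer: AAAAADDDDDDDDADAAA

Derivation:
Tracking allowed requests in the window:
  req#1 t=0s: ALLOW
  req#2 t=1s: ALLOW
  req#3 t=1s: ALLOW
  req#4 t=2s: ALLOW
  req#5 t=2s: ALLOW
  req#6 t=3s: DENY
  req#7 t=4s: DENY
  req#8 t=4s: DENY
  req#9 t=5s: DENY
  req#10 t=5s: DENY
  req#11 t=6s: DENY
  req#12 t=6s: DENY
  req#13 t=7s: DENY
  req#14 t=8s: ALLOW
  req#15 t=8s: DENY
  req#16 t=9s: ALLOW
  req#17 t=9s: ALLOW
  req#18 t=10s: ALLOW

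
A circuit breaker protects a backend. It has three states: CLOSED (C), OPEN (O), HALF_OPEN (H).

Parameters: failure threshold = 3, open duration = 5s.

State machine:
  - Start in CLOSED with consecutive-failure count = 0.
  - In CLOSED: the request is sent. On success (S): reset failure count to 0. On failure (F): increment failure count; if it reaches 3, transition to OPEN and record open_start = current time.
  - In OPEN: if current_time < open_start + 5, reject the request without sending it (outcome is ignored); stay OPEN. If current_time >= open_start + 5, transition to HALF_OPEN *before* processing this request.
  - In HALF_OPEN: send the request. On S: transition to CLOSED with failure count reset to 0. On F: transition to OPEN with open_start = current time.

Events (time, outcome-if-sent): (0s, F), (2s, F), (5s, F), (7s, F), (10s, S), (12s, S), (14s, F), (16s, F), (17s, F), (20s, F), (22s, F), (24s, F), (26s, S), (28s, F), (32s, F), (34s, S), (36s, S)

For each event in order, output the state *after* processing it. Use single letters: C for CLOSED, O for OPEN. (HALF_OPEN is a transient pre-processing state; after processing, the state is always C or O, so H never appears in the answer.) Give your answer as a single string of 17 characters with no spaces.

State after each event:
  event#1 t=0s outcome=F: state=CLOSED
  event#2 t=2s outcome=F: state=CLOSED
  event#3 t=5s outcome=F: state=OPEN
  event#4 t=7s outcome=F: state=OPEN
  event#5 t=10s outcome=S: state=CLOSED
  event#6 t=12s outcome=S: state=CLOSED
  event#7 t=14s outcome=F: state=CLOSED
  event#8 t=16s outcome=F: state=CLOSED
  event#9 t=17s outcome=F: state=OPEN
  event#10 t=20s outcome=F: state=OPEN
  event#11 t=22s outcome=F: state=OPEN
  event#12 t=24s outcome=F: state=OPEN
  event#13 t=26s outcome=S: state=OPEN
  event#14 t=28s outcome=F: state=OPEN
  event#15 t=32s outcome=F: state=OPEN
  event#16 t=34s outcome=S: state=CLOSED
  event#17 t=36s outcome=S: state=CLOSED

Answer: CCOOCCCCOOOOOOOCC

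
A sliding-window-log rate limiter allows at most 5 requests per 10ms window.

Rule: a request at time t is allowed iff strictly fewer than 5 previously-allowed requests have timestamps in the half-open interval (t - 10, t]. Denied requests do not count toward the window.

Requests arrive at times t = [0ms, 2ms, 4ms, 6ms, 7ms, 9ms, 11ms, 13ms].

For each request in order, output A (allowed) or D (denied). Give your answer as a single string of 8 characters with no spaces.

Answer: AAAAADAA

Derivation:
Tracking allowed requests in the window:
  req#1 t=0ms: ALLOW
  req#2 t=2ms: ALLOW
  req#3 t=4ms: ALLOW
  req#4 t=6ms: ALLOW
  req#5 t=7ms: ALLOW
  req#6 t=9ms: DENY
  req#7 t=11ms: ALLOW
  req#8 t=13ms: ALLOW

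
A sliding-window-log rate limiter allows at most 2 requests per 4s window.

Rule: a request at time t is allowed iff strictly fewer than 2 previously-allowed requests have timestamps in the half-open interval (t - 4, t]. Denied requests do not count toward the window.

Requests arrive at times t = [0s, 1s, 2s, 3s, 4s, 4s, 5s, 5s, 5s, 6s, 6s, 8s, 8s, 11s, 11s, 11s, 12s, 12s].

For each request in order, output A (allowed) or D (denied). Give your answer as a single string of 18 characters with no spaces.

Answer: AADDADADDDDADADDAD

Derivation:
Tracking allowed requests in the window:
  req#1 t=0s: ALLOW
  req#2 t=1s: ALLOW
  req#3 t=2s: DENY
  req#4 t=3s: DENY
  req#5 t=4s: ALLOW
  req#6 t=4s: DENY
  req#7 t=5s: ALLOW
  req#8 t=5s: DENY
  req#9 t=5s: DENY
  req#10 t=6s: DENY
  req#11 t=6s: DENY
  req#12 t=8s: ALLOW
  req#13 t=8s: DENY
  req#14 t=11s: ALLOW
  req#15 t=11s: DENY
  req#16 t=11s: DENY
  req#17 t=12s: ALLOW
  req#18 t=12s: DENY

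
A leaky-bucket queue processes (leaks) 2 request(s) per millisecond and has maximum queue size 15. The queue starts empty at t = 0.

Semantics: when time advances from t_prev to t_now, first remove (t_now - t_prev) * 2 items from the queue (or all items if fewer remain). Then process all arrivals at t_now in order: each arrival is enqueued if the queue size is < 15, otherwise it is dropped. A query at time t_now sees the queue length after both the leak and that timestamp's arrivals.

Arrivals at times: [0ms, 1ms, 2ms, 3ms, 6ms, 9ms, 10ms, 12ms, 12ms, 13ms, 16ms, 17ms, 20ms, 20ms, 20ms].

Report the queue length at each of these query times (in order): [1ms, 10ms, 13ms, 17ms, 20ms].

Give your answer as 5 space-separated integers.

Answer: 1 1 1 1 3

Derivation:
Queue lengths at query times:
  query t=1ms: backlog = 1
  query t=10ms: backlog = 1
  query t=13ms: backlog = 1
  query t=17ms: backlog = 1
  query t=20ms: backlog = 3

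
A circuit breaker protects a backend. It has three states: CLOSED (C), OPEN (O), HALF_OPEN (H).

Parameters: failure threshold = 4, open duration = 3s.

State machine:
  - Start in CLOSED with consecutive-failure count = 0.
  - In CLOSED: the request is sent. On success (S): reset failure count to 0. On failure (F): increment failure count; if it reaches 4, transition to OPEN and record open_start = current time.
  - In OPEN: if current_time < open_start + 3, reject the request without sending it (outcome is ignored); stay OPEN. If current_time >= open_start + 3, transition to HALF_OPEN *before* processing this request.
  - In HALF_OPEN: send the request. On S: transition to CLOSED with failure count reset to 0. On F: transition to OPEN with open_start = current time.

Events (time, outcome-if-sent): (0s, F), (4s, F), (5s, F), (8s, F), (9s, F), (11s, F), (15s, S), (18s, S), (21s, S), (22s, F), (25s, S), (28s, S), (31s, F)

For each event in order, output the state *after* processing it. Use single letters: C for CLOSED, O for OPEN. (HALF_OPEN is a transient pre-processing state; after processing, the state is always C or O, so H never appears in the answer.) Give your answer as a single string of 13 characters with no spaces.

State after each event:
  event#1 t=0s outcome=F: state=CLOSED
  event#2 t=4s outcome=F: state=CLOSED
  event#3 t=5s outcome=F: state=CLOSED
  event#4 t=8s outcome=F: state=OPEN
  event#5 t=9s outcome=F: state=OPEN
  event#6 t=11s outcome=F: state=OPEN
  event#7 t=15s outcome=S: state=CLOSED
  event#8 t=18s outcome=S: state=CLOSED
  event#9 t=21s outcome=S: state=CLOSED
  event#10 t=22s outcome=F: state=CLOSED
  event#11 t=25s outcome=S: state=CLOSED
  event#12 t=28s outcome=S: state=CLOSED
  event#13 t=31s outcome=F: state=CLOSED

Answer: CCCOOOCCCCCCC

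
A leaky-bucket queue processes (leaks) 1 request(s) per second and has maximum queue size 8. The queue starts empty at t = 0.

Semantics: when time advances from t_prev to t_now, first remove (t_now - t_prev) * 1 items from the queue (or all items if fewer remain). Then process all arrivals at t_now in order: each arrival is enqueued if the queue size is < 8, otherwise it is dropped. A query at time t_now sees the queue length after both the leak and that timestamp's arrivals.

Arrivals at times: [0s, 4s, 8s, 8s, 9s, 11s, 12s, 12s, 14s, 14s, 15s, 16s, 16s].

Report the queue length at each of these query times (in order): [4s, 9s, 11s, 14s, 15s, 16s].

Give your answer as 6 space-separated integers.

Queue lengths at query times:
  query t=4s: backlog = 1
  query t=9s: backlog = 2
  query t=11s: backlog = 1
  query t=14s: backlog = 2
  query t=15s: backlog = 2
  query t=16s: backlog = 3

Answer: 1 2 1 2 2 3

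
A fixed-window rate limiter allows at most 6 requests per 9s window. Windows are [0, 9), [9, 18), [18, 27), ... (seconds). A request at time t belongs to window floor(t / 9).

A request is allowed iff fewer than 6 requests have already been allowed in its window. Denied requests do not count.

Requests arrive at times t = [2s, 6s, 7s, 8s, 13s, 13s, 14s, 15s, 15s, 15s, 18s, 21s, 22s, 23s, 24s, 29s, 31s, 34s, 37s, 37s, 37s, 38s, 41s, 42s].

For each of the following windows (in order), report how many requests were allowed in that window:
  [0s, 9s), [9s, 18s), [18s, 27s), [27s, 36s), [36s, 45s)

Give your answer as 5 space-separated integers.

Answer: 4 6 5 3 6

Derivation:
Processing requests:
  req#1 t=2s (window 0): ALLOW
  req#2 t=6s (window 0): ALLOW
  req#3 t=7s (window 0): ALLOW
  req#4 t=8s (window 0): ALLOW
  req#5 t=13s (window 1): ALLOW
  req#6 t=13s (window 1): ALLOW
  req#7 t=14s (window 1): ALLOW
  req#8 t=15s (window 1): ALLOW
  req#9 t=15s (window 1): ALLOW
  req#10 t=15s (window 1): ALLOW
  req#11 t=18s (window 2): ALLOW
  req#12 t=21s (window 2): ALLOW
  req#13 t=22s (window 2): ALLOW
  req#14 t=23s (window 2): ALLOW
  req#15 t=24s (window 2): ALLOW
  req#16 t=29s (window 3): ALLOW
  req#17 t=31s (window 3): ALLOW
  req#18 t=34s (window 3): ALLOW
  req#19 t=37s (window 4): ALLOW
  req#20 t=37s (window 4): ALLOW
  req#21 t=37s (window 4): ALLOW
  req#22 t=38s (window 4): ALLOW
  req#23 t=41s (window 4): ALLOW
  req#24 t=42s (window 4): ALLOW

Allowed counts by window: 4 6 5 3 6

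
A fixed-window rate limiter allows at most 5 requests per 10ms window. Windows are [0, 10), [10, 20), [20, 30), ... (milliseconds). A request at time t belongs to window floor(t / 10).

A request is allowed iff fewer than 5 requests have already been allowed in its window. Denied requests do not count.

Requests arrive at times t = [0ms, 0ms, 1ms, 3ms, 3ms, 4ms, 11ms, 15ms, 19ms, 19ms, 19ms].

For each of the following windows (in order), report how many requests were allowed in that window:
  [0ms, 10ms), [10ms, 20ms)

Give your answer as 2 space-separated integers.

Answer: 5 5

Derivation:
Processing requests:
  req#1 t=0ms (window 0): ALLOW
  req#2 t=0ms (window 0): ALLOW
  req#3 t=1ms (window 0): ALLOW
  req#4 t=3ms (window 0): ALLOW
  req#5 t=3ms (window 0): ALLOW
  req#6 t=4ms (window 0): DENY
  req#7 t=11ms (window 1): ALLOW
  req#8 t=15ms (window 1): ALLOW
  req#9 t=19ms (window 1): ALLOW
  req#10 t=19ms (window 1): ALLOW
  req#11 t=19ms (window 1): ALLOW

Allowed counts by window: 5 5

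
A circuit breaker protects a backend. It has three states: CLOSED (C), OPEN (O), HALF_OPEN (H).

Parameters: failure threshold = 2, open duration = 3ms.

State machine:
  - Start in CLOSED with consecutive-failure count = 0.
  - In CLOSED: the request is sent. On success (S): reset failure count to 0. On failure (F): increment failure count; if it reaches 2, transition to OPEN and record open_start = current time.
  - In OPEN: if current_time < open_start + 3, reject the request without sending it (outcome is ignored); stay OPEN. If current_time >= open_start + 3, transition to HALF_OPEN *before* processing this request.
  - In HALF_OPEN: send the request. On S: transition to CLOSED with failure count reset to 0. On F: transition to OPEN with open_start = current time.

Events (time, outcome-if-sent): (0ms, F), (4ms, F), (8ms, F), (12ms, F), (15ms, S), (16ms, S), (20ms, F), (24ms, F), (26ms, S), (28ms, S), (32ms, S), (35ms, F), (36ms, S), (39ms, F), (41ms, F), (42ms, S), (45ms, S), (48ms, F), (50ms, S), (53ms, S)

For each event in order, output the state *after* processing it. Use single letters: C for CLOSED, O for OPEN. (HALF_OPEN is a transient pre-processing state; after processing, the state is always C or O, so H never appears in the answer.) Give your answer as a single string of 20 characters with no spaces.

State after each event:
  event#1 t=0ms outcome=F: state=CLOSED
  event#2 t=4ms outcome=F: state=OPEN
  event#3 t=8ms outcome=F: state=OPEN
  event#4 t=12ms outcome=F: state=OPEN
  event#5 t=15ms outcome=S: state=CLOSED
  event#6 t=16ms outcome=S: state=CLOSED
  event#7 t=20ms outcome=F: state=CLOSED
  event#8 t=24ms outcome=F: state=OPEN
  event#9 t=26ms outcome=S: state=OPEN
  event#10 t=28ms outcome=S: state=CLOSED
  event#11 t=32ms outcome=S: state=CLOSED
  event#12 t=35ms outcome=F: state=CLOSED
  event#13 t=36ms outcome=S: state=CLOSED
  event#14 t=39ms outcome=F: state=CLOSED
  event#15 t=41ms outcome=F: state=OPEN
  event#16 t=42ms outcome=S: state=OPEN
  event#17 t=45ms outcome=S: state=CLOSED
  event#18 t=48ms outcome=F: state=CLOSED
  event#19 t=50ms outcome=S: state=CLOSED
  event#20 t=53ms outcome=S: state=CLOSED

Answer: COOOCCCOOCCCCCOOCCCC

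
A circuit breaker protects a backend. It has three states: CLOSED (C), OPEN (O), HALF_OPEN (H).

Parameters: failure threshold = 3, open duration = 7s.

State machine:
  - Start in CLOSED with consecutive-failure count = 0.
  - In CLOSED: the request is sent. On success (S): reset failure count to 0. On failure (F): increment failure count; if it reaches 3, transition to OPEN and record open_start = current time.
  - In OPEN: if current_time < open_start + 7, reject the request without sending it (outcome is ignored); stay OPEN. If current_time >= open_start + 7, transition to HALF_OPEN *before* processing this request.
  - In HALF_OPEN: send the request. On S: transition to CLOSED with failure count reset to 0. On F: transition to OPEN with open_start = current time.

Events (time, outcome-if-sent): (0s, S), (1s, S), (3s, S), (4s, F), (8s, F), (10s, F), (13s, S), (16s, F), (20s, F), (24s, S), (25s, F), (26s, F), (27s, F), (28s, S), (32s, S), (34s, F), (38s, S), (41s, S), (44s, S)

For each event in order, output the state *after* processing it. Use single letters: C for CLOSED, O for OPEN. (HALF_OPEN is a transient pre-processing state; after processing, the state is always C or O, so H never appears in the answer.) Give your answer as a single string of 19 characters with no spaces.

State after each event:
  event#1 t=0s outcome=S: state=CLOSED
  event#2 t=1s outcome=S: state=CLOSED
  event#3 t=3s outcome=S: state=CLOSED
  event#4 t=4s outcome=F: state=CLOSED
  event#5 t=8s outcome=F: state=CLOSED
  event#6 t=10s outcome=F: state=OPEN
  event#7 t=13s outcome=S: state=OPEN
  event#8 t=16s outcome=F: state=OPEN
  event#9 t=20s outcome=F: state=OPEN
  event#10 t=24s outcome=S: state=OPEN
  event#11 t=25s outcome=F: state=OPEN
  event#12 t=26s outcome=F: state=OPEN
  event#13 t=27s outcome=F: state=OPEN
  event#14 t=28s outcome=S: state=OPEN
  event#15 t=32s outcome=S: state=OPEN
  event#16 t=34s outcome=F: state=OPEN
  event#17 t=38s outcome=S: state=OPEN
  event#18 t=41s outcome=S: state=CLOSED
  event#19 t=44s outcome=S: state=CLOSED

Answer: CCCCCOOOOOOOOOOOOCC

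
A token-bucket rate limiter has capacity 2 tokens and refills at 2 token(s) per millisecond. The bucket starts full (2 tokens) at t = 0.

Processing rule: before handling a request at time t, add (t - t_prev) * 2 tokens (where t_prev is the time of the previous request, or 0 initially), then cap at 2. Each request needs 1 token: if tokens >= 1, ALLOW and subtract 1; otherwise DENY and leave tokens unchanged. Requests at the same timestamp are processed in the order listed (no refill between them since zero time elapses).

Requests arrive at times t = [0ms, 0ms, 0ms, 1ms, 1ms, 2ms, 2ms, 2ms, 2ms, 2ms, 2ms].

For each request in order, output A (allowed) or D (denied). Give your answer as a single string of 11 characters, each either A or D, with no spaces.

Answer: AADAAAADDDD

Derivation:
Simulating step by step:
  req#1 t=0ms: ALLOW
  req#2 t=0ms: ALLOW
  req#3 t=0ms: DENY
  req#4 t=1ms: ALLOW
  req#5 t=1ms: ALLOW
  req#6 t=2ms: ALLOW
  req#7 t=2ms: ALLOW
  req#8 t=2ms: DENY
  req#9 t=2ms: DENY
  req#10 t=2ms: DENY
  req#11 t=2ms: DENY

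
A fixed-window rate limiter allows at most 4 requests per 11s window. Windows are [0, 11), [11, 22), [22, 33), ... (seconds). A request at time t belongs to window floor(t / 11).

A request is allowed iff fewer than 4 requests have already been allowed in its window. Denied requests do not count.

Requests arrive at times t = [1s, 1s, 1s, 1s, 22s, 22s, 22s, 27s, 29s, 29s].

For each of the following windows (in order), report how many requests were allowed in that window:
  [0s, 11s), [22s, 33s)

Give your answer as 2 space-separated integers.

Processing requests:
  req#1 t=1s (window 0): ALLOW
  req#2 t=1s (window 0): ALLOW
  req#3 t=1s (window 0): ALLOW
  req#4 t=1s (window 0): ALLOW
  req#5 t=22s (window 2): ALLOW
  req#6 t=22s (window 2): ALLOW
  req#7 t=22s (window 2): ALLOW
  req#8 t=27s (window 2): ALLOW
  req#9 t=29s (window 2): DENY
  req#10 t=29s (window 2): DENY

Allowed counts by window: 4 4

Answer: 4 4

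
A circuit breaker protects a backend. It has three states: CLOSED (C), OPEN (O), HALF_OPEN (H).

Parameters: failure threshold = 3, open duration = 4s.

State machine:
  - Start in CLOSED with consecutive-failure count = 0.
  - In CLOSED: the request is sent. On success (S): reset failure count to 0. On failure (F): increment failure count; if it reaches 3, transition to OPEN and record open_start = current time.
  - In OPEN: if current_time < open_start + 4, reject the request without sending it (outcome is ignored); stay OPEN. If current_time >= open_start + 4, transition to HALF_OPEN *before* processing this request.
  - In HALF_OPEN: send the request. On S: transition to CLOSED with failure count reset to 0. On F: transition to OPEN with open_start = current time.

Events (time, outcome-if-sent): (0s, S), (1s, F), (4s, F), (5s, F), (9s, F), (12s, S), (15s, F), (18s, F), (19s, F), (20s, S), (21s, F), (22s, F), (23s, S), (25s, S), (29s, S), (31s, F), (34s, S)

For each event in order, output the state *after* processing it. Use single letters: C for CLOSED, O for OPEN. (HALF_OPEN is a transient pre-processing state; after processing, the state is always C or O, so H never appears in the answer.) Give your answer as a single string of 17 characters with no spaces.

State after each event:
  event#1 t=0s outcome=S: state=CLOSED
  event#2 t=1s outcome=F: state=CLOSED
  event#3 t=4s outcome=F: state=CLOSED
  event#4 t=5s outcome=F: state=OPEN
  event#5 t=9s outcome=F: state=OPEN
  event#6 t=12s outcome=S: state=OPEN
  event#7 t=15s outcome=F: state=OPEN
  event#8 t=18s outcome=F: state=OPEN
  event#9 t=19s outcome=F: state=OPEN
  event#10 t=20s outcome=S: state=OPEN
  event#11 t=21s outcome=F: state=OPEN
  event#12 t=22s outcome=F: state=OPEN
  event#13 t=23s outcome=S: state=CLOSED
  event#14 t=25s outcome=S: state=CLOSED
  event#15 t=29s outcome=S: state=CLOSED
  event#16 t=31s outcome=F: state=CLOSED
  event#17 t=34s outcome=S: state=CLOSED

Answer: CCCOOOOOOOOOCCCCC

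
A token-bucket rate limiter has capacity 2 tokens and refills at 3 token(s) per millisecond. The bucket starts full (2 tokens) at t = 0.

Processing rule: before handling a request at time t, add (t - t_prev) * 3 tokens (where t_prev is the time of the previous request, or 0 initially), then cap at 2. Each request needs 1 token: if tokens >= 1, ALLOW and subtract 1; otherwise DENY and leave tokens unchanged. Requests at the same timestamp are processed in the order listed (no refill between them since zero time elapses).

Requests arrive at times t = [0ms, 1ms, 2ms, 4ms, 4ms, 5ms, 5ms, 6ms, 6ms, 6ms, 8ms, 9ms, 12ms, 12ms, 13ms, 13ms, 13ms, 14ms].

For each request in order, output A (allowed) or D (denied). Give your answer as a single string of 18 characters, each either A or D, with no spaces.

Simulating step by step:
  req#1 t=0ms: ALLOW
  req#2 t=1ms: ALLOW
  req#3 t=2ms: ALLOW
  req#4 t=4ms: ALLOW
  req#5 t=4ms: ALLOW
  req#6 t=5ms: ALLOW
  req#7 t=5ms: ALLOW
  req#8 t=6ms: ALLOW
  req#9 t=6ms: ALLOW
  req#10 t=6ms: DENY
  req#11 t=8ms: ALLOW
  req#12 t=9ms: ALLOW
  req#13 t=12ms: ALLOW
  req#14 t=12ms: ALLOW
  req#15 t=13ms: ALLOW
  req#16 t=13ms: ALLOW
  req#17 t=13ms: DENY
  req#18 t=14ms: ALLOW

Answer: AAAAAAAAADAAAAAADA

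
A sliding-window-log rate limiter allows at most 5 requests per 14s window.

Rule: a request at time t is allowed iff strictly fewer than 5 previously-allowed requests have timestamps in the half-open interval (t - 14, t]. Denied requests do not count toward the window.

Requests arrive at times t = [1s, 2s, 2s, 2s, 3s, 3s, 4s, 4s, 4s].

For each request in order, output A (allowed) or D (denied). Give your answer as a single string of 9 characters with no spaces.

Tracking allowed requests in the window:
  req#1 t=1s: ALLOW
  req#2 t=2s: ALLOW
  req#3 t=2s: ALLOW
  req#4 t=2s: ALLOW
  req#5 t=3s: ALLOW
  req#6 t=3s: DENY
  req#7 t=4s: DENY
  req#8 t=4s: DENY
  req#9 t=4s: DENY

Answer: AAAAADDDD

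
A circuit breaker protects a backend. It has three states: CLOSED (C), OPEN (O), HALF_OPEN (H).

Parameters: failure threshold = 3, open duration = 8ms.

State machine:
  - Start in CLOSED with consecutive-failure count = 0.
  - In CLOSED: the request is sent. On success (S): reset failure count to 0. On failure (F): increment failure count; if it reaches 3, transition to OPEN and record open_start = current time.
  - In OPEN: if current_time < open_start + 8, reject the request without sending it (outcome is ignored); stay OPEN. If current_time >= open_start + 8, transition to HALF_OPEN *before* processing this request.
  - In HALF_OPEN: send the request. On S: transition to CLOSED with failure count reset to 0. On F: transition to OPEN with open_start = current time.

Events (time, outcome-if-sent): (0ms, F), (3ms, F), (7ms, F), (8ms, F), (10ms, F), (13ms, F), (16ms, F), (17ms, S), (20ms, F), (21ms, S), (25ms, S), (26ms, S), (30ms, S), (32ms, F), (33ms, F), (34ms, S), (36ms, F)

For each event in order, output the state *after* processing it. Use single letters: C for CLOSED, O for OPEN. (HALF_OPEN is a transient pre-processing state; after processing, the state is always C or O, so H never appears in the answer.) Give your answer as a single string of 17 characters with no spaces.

State after each event:
  event#1 t=0ms outcome=F: state=CLOSED
  event#2 t=3ms outcome=F: state=CLOSED
  event#3 t=7ms outcome=F: state=OPEN
  event#4 t=8ms outcome=F: state=OPEN
  event#5 t=10ms outcome=F: state=OPEN
  event#6 t=13ms outcome=F: state=OPEN
  event#7 t=16ms outcome=F: state=OPEN
  event#8 t=17ms outcome=S: state=OPEN
  event#9 t=20ms outcome=F: state=OPEN
  event#10 t=21ms outcome=S: state=OPEN
  event#11 t=25ms outcome=S: state=CLOSED
  event#12 t=26ms outcome=S: state=CLOSED
  event#13 t=30ms outcome=S: state=CLOSED
  event#14 t=32ms outcome=F: state=CLOSED
  event#15 t=33ms outcome=F: state=CLOSED
  event#16 t=34ms outcome=S: state=CLOSED
  event#17 t=36ms outcome=F: state=CLOSED

Answer: CCOOOOOOOOCCCCCCC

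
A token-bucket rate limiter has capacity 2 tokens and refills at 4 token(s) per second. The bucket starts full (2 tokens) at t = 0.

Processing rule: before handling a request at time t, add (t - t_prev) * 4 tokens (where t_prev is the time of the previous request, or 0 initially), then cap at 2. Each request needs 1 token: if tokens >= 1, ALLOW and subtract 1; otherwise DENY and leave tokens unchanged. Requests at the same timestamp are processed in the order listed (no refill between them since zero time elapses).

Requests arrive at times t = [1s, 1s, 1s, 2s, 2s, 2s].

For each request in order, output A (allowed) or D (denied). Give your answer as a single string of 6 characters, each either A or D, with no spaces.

Answer: AADAAD

Derivation:
Simulating step by step:
  req#1 t=1s: ALLOW
  req#2 t=1s: ALLOW
  req#3 t=1s: DENY
  req#4 t=2s: ALLOW
  req#5 t=2s: ALLOW
  req#6 t=2s: DENY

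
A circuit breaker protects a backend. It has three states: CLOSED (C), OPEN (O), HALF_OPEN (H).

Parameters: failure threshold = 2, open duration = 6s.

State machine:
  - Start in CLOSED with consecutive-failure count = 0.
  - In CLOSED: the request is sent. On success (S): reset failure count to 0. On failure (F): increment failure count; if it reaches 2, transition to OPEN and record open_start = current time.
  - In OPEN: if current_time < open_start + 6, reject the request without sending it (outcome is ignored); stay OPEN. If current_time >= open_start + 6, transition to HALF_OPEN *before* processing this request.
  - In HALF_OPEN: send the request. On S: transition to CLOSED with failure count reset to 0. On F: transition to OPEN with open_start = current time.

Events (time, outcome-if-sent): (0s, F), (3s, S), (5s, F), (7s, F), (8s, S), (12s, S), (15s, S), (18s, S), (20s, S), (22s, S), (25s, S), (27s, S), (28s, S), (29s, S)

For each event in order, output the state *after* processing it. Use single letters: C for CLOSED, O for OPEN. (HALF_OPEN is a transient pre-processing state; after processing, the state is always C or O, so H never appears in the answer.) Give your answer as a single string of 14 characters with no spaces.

State after each event:
  event#1 t=0s outcome=F: state=CLOSED
  event#2 t=3s outcome=S: state=CLOSED
  event#3 t=5s outcome=F: state=CLOSED
  event#4 t=7s outcome=F: state=OPEN
  event#5 t=8s outcome=S: state=OPEN
  event#6 t=12s outcome=S: state=OPEN
  event#7 t=15s outcome=S: state=CLOSED
  event#8 t=18s outcome=S: state=CLOSED
  event#9 t=20s outcome=S: state=CLOSED
  event#10 t=22s outcome=S: state=CLOSED
  event#11 t=25s outcome=S: state=CLOSED
  event#12 t=27s outcome=S: state=CLOSED
  event#13 t=28s outcome=S: state=CLOSED
  event#14 t=29s outcome=S: state=CLOSED

Answer: CCCOOOCCCCCCCC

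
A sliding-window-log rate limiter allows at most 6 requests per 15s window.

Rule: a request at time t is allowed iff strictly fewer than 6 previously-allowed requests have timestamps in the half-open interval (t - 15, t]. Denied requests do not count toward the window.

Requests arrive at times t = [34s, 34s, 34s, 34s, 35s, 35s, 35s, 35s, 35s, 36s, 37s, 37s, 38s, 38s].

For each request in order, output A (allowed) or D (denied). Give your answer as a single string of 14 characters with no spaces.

Tracking allowed requests in the window:
  req#1 t=34s: ALLOW
  req#2 t=34s: ALLOW
  req#3 t=34s: ALLOW
  req#4 t=34s: ALLOW
  req#5 t=35s: ALLOW
  req#6 t=35s: ALLOW
  req#7 t=35s: DENY
  req#8 t=35s: DENY
  req#9 t=35s: DENY
  req#10 t=36s: DENY
  req#11 t=37s: DENY
  req#12 t=37s: DENY
  req#13 t=38s: DENY
  req#14 t=38s: DENY

Answer: AAAAAADDDDDDDD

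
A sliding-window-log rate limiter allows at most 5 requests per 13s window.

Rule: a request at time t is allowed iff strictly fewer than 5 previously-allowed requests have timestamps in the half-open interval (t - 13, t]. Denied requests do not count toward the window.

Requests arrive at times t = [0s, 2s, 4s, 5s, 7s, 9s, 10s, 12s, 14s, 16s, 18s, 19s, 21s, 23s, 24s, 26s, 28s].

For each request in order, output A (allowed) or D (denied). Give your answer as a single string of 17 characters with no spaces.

Tracking allowed requests in the window:
  req#1 t=0s: ALLOW
  req#2 t=2s: ALLOW
  req#3 t=4s: ALLOW
  req#4 t=5s: ALLOW
  req#5 t=7s: ALLOW
  req#6 t=9s: DENY
  req#7 t=10s: DENY
  req#8 t=12s: DENY
  req#9 t=14s: ALLOW
  req#10 t=16s: ALLOW
  req#11 t=18s: ALLOW
  req#12 t=19s: ALLOW
  req#13 t=21s: ALLOW
  req#14 t=23s: DENY
  req#15 t=24s: DENY
  req#16 t=26s: DENY
  req#17 t=28s: ALLOW

Answer: AAAAADDDAAAAADDDA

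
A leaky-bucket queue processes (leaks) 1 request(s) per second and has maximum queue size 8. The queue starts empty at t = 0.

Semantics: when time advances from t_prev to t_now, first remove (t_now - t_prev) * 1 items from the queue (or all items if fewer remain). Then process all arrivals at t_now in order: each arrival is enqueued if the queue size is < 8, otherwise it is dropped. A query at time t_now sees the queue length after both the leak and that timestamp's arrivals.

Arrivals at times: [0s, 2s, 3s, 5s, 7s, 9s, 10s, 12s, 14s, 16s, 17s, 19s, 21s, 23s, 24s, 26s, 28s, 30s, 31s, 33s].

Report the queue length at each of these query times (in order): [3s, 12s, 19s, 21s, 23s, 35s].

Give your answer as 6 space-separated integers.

Queue lengths at query times:
  query t=3s: backlog = 1
  query t=12s: backlog = 1
  query t=19s: backlog = 1
  query t=21s: backlog = 1
  query t=23s: backlog = 1
  query t=35s: backlog = 0

Answer: 1 1 1 1 1 0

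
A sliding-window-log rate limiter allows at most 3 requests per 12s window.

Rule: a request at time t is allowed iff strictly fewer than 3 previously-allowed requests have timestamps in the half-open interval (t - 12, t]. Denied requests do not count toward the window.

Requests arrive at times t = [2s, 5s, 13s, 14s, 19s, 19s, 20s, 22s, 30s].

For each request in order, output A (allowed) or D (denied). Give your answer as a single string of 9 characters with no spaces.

Answer: AAAAADDDA

Derivation:
Tracking allowed requests in the window:
  req#1 t=2s: ALLOW
  req#2 t=5s: ALLOW
  req#3 t=13s: ALLOW
  req#4 t=14s: ALLOW
  req#5 t=19s: ALLOW
  req#6 t=19s: DENY
  req#7 t=20s: DENY
  req#8 t=22s: DENY
  req#9 t=30s: ALLOW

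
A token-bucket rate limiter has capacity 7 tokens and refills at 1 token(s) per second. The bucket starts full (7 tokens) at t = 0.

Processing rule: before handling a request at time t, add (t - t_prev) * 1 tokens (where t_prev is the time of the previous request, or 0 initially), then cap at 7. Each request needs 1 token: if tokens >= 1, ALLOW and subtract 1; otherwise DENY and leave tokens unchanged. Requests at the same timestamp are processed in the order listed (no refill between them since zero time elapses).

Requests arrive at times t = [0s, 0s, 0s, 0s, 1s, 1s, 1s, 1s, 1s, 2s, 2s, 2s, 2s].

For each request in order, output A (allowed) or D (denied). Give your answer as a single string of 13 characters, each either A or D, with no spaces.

Answer: AAAAAAAADADDD

Derivation:
Simulating step by step:
  req#1 t=0s: ALLOW
  req#2 t=0s: ALLOW
  req#3 t=0s: ALLOW
  req#4 t=0s: ALLOW
  req#5 t=1s: ALLOW
  req#6 t=1s: ALLOW
  req#7 t=1s: ALLOW
  req#8 t=1s: ALLOW
  req#9 t=1s: DENY
  req#10 t=2s: ALLOW
  req#11 t=2s: DENY
  req#12 t=2s: DENY
  req#13 t=2s: DENY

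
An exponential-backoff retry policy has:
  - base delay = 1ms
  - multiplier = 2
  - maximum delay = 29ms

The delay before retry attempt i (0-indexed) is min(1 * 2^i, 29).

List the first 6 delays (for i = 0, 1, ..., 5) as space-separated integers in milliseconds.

Computing each delay:
  i=0: min(1*2^0, 29) = 1
  i=1: min(1*2^1, 29) = 2
  i=2: min(1*2^2, 29) = 4
  i=3: min(1*2^3, 29) = 8
  i=4: min(1*2^4, 29) = 16
  i=5: min(1*2^5, 29) = 29

Answer: 1 2 4 8 16 29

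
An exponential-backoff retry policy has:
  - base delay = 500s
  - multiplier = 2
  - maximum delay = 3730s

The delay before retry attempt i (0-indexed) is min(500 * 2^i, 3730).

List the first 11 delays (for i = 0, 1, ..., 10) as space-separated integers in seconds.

Computing each delay:
  i=0: min(500*2^0, 3730) = 500
  i=1: min(500*2^1, 3730) = 1000
  i=2: min(500*2^2, 3730) = 2000
  i=3: min(500*2^3, 3730) = 3730
  i=4: min(500*2^4, 3730) = 3730
  i=5: min(500*2^5, 3730) = 3730
  i=6: min(500*2^6, 3730) = 3730
  i=7: min(500*2^7, 3730) = 3730
  i=8: min(500*2^8, 3730) = 3730
  i=9: min(500*2^9, 3730) = 3730
  i=10: min(500*2^10, 3730) = 3730

Answer: 500 1000 2000 3730 3730 3730 3730 3730 3730 3730 3730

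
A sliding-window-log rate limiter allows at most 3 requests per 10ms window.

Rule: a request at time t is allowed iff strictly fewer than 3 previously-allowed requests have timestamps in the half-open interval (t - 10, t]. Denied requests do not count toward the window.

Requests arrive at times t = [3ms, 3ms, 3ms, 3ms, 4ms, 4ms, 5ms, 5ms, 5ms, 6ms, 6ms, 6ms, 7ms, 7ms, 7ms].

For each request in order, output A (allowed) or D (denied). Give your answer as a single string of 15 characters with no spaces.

Tracking allowed requests in the window:
  req#1 t=3ms: ALLOW
  req#2 t=3ms: ALLOW
  req#3 t=3ms: ALLOW
  req#4 t=3ms: DENY
  req#5 t=4ms: DENY
  req#6 t=4ms: DENY
  req#7 t=5ms: DENY
  req#8 t=5ms: DENY
  req#9 t=5ms: DENY
  req#10 t=6ms: DENY
  req#11 t=6ms: DENY
  req#12 t=6ms: DENY
  req#13 t=7ms: DENY
  req#14 t=7ms: DENY
  req#15 t=7ms: DENY

Answer: AAADDDDDDDDDDDD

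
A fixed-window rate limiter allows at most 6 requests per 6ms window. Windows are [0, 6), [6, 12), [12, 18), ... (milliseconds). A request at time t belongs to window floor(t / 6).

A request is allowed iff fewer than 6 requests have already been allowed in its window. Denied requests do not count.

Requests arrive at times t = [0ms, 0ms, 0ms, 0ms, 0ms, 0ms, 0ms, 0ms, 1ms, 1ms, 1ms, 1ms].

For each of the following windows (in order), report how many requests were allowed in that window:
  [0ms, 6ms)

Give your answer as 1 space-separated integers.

Processing requests:
  req#1 t=0ms (window 0): ALLOW
  req#2 t=0ms (window 0): ALLOW
  req#3 t=0ms (window 0): ALLOW
  req#4 t=0ms (window 0): ALLOW
  req#5 t=0ms (window 0): ALLOW
  req#6 t=0ms (window 0): ALLOW
  req#7 t=0ms (window 0): DENY
  req#8 t=0ms (window 0): DENY
  req#9 t=1ms (window 0): DENY
  req#10 t=1ms (window 0): DENY
  req#11 t=1ms (window 0): DENY
  req#12 t=1ms (window 0): DENY

Allowed counts by window: 6

Answer: 6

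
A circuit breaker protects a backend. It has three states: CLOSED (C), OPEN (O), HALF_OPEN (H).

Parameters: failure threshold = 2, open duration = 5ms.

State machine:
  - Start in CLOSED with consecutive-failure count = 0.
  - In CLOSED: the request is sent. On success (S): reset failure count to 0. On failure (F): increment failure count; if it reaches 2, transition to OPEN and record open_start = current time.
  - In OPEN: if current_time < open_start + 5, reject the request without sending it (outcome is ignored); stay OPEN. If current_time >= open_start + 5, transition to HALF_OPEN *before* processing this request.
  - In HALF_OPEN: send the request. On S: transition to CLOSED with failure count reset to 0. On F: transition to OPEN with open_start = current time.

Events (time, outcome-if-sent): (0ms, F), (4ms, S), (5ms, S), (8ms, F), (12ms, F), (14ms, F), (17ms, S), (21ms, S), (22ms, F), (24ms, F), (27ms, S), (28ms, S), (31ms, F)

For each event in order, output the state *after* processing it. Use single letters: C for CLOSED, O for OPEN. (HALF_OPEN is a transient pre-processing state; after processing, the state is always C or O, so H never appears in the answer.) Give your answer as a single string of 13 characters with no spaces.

State after each event:
  event#1 t=0ms outcome=F: state=CLOSED
  event#2 t=4ms outcome=S: state=CLOSED
  event#3 t=5ms outcome=S: state=CLOSED
  event#4 t=8ms outcome=F: state=CLOSED
  event#5 t=12ms outcome=F: state=OPEN
  event#6 t=14ms outcome=F: state=OPEN
  event#7 t=17ms outcome=S: state=CLOSED
  event#8 t=21ms outcome=S: state=CLOSED
  event#9 t=22ms outcome=F: state=CLOSED
  event#10 t=24ms outcome=F: state=OPEN
  event#11 t=27ms outcome=S: state=OPEN
  event#12 t=28ms outcome=S: state=OPEN
  event#13 t=31ms outcome=F: state=OPEN

Answer: CCCCOOCCCOOOO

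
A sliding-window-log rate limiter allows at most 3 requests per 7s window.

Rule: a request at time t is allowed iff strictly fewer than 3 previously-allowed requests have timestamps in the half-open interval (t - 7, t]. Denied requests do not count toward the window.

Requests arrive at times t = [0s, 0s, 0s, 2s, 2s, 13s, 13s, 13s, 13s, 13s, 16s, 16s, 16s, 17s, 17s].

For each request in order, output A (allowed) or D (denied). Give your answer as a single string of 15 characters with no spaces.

Answer: AAADDAAADDDDDDD

Derivation:
Tracking allowed requests in the window:
  req#1 t=0s: ALLOW
  req#2 t=0s: ALLOW
  req#3 t=0s: ALLOW
  req#4 t=2s: DENY
  req#5 t=2s: DENY
  req#6 t=13s: ALLOW
  req#7 t=13s: ALLOW
  req#8 t=13s: ALLOW
  req#9 t=13s: DENY
  req#10 t=13s: DENY
  req#11 t=16s: DENY
  req#12 t=16s: DENY
  req#13 t=16s: DENY
  req#14 t=17s: DENY
  req#15 t=17s: DENY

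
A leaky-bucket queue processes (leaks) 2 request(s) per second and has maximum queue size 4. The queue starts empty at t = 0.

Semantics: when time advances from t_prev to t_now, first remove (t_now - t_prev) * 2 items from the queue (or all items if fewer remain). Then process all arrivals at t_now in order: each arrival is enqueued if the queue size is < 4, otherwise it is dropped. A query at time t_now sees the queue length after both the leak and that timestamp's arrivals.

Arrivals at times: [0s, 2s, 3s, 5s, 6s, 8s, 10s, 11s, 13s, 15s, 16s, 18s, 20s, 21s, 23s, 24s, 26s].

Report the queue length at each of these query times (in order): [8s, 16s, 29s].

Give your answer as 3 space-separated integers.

Answer: 1 1 0

Derivation:
Queue lengths at query times:
  query t=8s: backlog = 1
  query t=16s: backlog = 1
  query t=29s: backlog = 0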